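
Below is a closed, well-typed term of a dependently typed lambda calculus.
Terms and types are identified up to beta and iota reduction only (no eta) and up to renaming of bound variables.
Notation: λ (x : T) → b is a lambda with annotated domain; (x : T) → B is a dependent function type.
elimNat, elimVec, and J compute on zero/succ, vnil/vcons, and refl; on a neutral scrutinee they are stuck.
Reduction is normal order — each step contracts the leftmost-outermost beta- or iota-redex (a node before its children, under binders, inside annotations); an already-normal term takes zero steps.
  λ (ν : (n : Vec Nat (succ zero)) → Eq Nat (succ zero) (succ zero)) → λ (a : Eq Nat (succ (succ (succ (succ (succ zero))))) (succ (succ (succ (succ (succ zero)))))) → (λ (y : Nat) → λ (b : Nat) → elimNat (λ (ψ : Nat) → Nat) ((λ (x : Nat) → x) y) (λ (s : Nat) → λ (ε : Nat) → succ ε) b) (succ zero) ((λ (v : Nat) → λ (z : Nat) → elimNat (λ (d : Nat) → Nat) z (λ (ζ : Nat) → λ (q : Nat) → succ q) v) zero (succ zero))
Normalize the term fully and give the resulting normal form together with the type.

resulting normal form:
  λ (ν : (n : Vec Nat (succ zero)) → Eq Nat (succ zero) (succ zero)) → λ (a : Eq Nat (succ (succ (succ (succ (succ zero))))) (succ (succ (succ (succ (succ zero)))))) → succ (succ zero)
type:
  (ν : (n : Vec Nat (succ zero)) → Eq Nat (succ zero) (succ zero)) → (a : Eq Nat (succ (succ (succ (succ (succ zero))))) (succ (succ (succ (succ (succ zero)))))) → Nat
observation: contracting a beta-redex first, the term normalizes in 10 steps.


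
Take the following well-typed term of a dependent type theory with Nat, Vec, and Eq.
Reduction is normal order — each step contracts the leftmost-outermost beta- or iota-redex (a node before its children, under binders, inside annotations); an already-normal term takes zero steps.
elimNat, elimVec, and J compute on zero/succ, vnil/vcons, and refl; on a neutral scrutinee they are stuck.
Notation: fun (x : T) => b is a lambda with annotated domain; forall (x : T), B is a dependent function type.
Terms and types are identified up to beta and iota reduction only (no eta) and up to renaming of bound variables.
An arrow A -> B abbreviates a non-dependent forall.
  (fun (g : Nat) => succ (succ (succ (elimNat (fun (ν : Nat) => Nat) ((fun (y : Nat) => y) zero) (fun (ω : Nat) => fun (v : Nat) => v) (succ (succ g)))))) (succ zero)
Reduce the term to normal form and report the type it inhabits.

normal form:
  succ (succ (succ zero))
inferred type:
  Nat


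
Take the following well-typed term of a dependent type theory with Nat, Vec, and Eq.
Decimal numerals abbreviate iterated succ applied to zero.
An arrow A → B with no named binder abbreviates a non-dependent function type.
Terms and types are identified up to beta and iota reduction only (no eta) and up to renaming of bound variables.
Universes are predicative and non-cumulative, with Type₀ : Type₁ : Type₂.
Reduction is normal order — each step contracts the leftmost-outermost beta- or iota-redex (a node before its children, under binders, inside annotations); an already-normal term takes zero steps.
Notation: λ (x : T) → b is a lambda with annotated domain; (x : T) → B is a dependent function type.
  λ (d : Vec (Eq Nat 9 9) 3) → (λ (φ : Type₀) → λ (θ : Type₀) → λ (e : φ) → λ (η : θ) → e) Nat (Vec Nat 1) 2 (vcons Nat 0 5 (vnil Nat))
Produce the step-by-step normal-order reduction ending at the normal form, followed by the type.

normal-order reduction sequence:
  λ (d : Vec (Eq Nat 9 9) 3) → (λ (φ : Type₀) → λ (θ : Type₀) → λ (e : φ) → λ (η : θ) → e) Nat (Vec Nat 1) 2 (vcons Nat 0 5 (vnil Nat))
  ~> λ (d : Vec (Eq Nat 9 9) 3) → (λ (φ : Type₀) → λ (θ : Nat) → λ (e : φ) → θ) (Vec Nat 1) 2 (vcons Nat 0 5 (vnil Nat))
  ~> λ (d : Vec (Eq Nat 9 9) 3) → (λ (φ : Nat) → λ (θ : Vec Nat 1) → φ) 2 (vcons Nat 0 5 (vnil Nat))
  ~> λ (d : Vec (Eq Nat 9 9) 3) → (λ (φ : Vec Nat 1) → 2) (vcons Nat 0 5 (vnil Nat))
  ~> λ (d : Vec (Eq Nat 9 9) 3) → 2
inferred type:
  Vec (Eq Nat 9 9) 3 → Nat


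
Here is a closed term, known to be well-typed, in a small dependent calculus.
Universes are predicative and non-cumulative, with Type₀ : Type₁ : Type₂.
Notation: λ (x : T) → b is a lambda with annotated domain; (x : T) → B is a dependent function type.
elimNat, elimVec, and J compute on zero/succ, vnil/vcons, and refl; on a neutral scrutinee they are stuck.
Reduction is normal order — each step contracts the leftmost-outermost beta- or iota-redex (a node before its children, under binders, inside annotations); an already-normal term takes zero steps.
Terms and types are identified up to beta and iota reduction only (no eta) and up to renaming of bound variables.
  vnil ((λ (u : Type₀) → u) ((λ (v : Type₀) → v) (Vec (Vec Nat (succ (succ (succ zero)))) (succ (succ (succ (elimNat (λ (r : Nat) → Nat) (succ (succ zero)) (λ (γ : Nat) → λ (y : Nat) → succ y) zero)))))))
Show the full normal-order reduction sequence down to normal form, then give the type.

normal-order reduction:
  vnil ((λ (u : Type₀) → u) ((λ (v : Type₀) → v) (Vec (Vec Nat (succ (succ (succ zero)))) (succ (succ (succ (elimNat (λ (r : Nat) → Nat) (succ (succ zero)) (λ (γ : Nat) → λ (y : Nat) → succ y) zero)))))))
  ~> vnil ((λ (u : Type₀) → u) (Vec (Vec Nat (succ (succ (succ zero)))) (succ (succ (succ (elimNat (λ (v : Nat) → Nat) (succ (succ zero)) (λ (r : Nat) → λ (γ : Nat) → succ γ) zero))))))
  ~> vnil (Vec (Vec Nat (succ (succ (succ zero)))) (succ (succ (succ (elimNat (λ (u : Nat) → Nat) (succ (succ zero)) (λ (v : Nat) → λ (r : Nat) → succ r) zero)))))
  ~> vnil (Vec (Vec Nat (succ (succ (succ zero)))) (succ (succ (succ (succ (succ zero))))))
inferred type:
  Vec (Vec (Vec Nat (succ (succ (succ zero)))) (succ (succ (succ (succ (succ zero)))))) zero


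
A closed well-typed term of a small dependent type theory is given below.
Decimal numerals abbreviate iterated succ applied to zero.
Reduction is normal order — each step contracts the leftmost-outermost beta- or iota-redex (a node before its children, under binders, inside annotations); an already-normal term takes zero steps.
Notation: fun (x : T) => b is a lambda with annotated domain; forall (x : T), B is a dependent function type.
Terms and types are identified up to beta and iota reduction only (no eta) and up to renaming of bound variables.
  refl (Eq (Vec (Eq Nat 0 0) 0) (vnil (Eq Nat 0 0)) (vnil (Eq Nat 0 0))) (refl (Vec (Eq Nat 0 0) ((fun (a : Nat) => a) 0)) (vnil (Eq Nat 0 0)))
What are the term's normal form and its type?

resulting normal form:
  refl (Eq (Vec (Eq Nat 0 0) 0) (vnil (Eq Nat 0 0)) (vnil (Eq Nat 0 0))) (refl (Vec (Eq Nat 0 0) 0) (vnil (Eq Nat 0 0)))
the term's type:
  Eq (Eq (Vec (Eq Nat 0 0) 0) (vnil (Eq Nat 0 0)) (vnil (Eq Nat 0 0))) (refl (Vec (Eq Nat 0 0) 0) (vnil (Eq Nat 0 0))) (refl (Vec (Eq Nat 0 0) 0) (vnil (Eq Nat 0 0)))


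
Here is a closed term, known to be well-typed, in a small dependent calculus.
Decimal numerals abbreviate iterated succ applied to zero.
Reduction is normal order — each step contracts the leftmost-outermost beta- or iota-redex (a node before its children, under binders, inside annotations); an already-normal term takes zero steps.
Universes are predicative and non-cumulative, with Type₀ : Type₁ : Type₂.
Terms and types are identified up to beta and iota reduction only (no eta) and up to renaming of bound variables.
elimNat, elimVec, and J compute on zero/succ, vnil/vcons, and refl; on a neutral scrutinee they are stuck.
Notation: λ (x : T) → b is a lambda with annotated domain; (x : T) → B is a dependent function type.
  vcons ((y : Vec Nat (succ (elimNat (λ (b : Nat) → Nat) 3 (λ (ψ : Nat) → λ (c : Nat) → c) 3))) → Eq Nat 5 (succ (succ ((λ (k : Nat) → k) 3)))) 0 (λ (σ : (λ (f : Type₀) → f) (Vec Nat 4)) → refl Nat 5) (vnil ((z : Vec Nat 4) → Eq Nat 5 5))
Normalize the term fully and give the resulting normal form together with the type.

reduced normal form:
  vcons ((y : Vec Nat 4) → Eq Nat 5 5) 0 (λ (b : Vec Nat 4) → refl Nat 5) (vnil ((ψ : Vec Nat 4) → Eq Nat 5 5))
the term's type:
  Vec ((y : Vec Nat 4) → Eq Nat 5 5) 1
observation: 12 normal-order steps normalize the term, beginning with an elimNat iota-redex.


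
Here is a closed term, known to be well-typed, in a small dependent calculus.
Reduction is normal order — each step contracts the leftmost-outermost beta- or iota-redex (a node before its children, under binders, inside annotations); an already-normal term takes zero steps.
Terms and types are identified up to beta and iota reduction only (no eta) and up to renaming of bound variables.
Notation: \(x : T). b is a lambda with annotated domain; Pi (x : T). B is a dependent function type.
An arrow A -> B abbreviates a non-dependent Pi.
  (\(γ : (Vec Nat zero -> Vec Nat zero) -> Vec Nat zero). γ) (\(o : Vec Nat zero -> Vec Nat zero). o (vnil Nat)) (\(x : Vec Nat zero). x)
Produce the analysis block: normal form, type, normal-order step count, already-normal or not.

resulting normal form:
  vnil Nat
the term's type:
  Vec Nat zero
reduction steps (normal order): 3
term was already normal: no
first redex: a beta-redex


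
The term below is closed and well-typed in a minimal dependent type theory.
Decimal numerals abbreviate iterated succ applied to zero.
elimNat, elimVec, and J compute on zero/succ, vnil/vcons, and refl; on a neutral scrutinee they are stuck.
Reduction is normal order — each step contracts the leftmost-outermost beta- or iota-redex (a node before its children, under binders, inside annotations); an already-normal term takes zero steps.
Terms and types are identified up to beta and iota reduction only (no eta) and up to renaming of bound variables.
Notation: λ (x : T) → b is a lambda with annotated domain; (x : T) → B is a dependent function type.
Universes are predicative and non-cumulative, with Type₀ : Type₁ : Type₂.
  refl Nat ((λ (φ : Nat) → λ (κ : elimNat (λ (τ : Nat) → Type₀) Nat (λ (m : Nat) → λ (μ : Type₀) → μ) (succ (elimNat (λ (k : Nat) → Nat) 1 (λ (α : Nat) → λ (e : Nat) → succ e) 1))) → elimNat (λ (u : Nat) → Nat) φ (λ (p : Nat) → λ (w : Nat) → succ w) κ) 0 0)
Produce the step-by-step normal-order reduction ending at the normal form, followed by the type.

reduction (normal order):
  refl Nat ((λ (φ : Nat) → λ (κ : elimNat (λ (τ : Nat) → Type₀) Nat (λ (m : Nat) → λ (μ : Type₀) → μ) (succ (elimNat (λ (k : Nat) → Nat) 1 (λ (α : Nat) → λ (e : Nat) → succ e) 1))) → elimNat (λ (u : Nat) → Nat) φ (λ (p : Nat) → λ (w : Nat) → succ w) κ) 0 0)
  ~> refl Nat ((λ (φ : elimNat (λ (κ : Nat) → Type₀) Nat (λ (τ : Nat) → λ (m : Type₀) → m) (succ (elimNat (λ (μ : Nat) → Nat) 1 (λ (k : Nat) → λ (α : Nat) → succ α) 1))) → elimNat (λ (e : Nat) → Nat) 0 (λ (u : Nat) → λ (p : Nat) → succ p) φ) 0)
  ~> refl Nat (elimNat (λ (φ : Nat) → Nat) 0 (λ (κ : Nat) → λ (τ : Nat) → succ τ) 0)
  ~> refl Nat 0
inferred type:
  Eq Nat 0 0


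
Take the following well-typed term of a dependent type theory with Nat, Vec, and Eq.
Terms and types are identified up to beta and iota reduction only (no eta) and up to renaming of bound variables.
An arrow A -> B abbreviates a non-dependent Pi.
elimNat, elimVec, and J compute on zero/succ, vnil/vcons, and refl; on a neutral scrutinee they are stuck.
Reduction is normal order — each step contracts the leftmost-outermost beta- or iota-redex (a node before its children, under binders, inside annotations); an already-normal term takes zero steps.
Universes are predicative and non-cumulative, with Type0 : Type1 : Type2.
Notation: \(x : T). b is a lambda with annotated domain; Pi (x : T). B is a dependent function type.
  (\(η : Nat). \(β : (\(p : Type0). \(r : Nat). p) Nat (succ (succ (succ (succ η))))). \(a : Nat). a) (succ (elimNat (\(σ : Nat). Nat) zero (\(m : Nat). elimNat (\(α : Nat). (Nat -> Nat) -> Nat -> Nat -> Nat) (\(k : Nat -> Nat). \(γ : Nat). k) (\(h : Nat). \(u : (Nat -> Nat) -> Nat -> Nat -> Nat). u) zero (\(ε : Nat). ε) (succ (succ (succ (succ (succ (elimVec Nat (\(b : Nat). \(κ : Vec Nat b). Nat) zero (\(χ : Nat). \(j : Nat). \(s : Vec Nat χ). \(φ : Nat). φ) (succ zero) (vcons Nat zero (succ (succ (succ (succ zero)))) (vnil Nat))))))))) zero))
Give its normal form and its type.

reduced normal form:
  \(η : Nat). \(β : Nat). β
inferred type:
  Nat -> Nat -> Nat
observation: the term reaches its normal form after 3 normal-order steps.


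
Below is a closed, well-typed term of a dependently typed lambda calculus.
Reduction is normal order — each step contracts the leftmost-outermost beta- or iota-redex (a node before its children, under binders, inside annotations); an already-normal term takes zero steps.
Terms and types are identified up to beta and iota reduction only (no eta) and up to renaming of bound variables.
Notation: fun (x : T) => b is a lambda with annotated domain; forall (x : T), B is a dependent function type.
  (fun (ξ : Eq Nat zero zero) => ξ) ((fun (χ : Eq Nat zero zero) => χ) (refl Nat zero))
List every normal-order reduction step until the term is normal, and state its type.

reduction (normal order):
  (fun (ξ : Eq Nat zero zero) => ξ) ((fun (χ : Eq Nat zero zero) => χ) (refl Nat zero))
  ~> (fun (ξ : Eq Nat zero zero) => ξ) (refl Nat zero)
  ~> refl Nat zero
type:
  Eq Nat zero zero


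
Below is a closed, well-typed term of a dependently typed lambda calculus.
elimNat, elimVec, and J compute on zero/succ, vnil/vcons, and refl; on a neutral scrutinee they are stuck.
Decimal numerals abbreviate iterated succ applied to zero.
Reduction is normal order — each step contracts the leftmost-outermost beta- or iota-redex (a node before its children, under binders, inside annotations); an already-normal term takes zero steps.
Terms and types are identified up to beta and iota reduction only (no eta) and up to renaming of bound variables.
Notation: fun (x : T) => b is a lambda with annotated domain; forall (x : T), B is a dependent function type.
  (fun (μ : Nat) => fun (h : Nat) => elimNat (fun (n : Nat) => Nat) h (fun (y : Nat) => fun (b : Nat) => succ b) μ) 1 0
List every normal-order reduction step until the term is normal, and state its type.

normal-order reduction:
  (fun (μ : Nat) => fun (h : Nat) => elimNat (fun (n : Nat) => Nat) h (fun (y : Nat) => fun (b : Nat) => succ b) μ) 1 0
  ~> (fun (μ : Nat) => elimNat (fun (h : Nat) => Nat) μ (fun (n : Nat) => fun (y : Nat) => succ y) 1) 0
  ~> elimNat (fun (μ : Nat) => Nat) 0 (fun (h : Nat) => fun (n : Nat) => succ n) 1
  ~> (fun (μ : Nat) => fun (h : Nat) => succ h) 0 (elimNat (fun (n : Nat) => Nat) 0 (fun (y : Nat) => fun (b : Nat) => succ b) 0)
  ~> (fun (μ : Nat) => succ μ) (elimNat (fun (h : Nat) => Nat) 0 (fun (n : Nat) => fun (y : Nat) => succ y) 0)
  ~> succ (elimNat (fun (μ : Nat) => Nat) 0 (fun (h : Nat) => fun (n : Nat) => succ n) 0)
  ~> 1
inferred type:
  Nat


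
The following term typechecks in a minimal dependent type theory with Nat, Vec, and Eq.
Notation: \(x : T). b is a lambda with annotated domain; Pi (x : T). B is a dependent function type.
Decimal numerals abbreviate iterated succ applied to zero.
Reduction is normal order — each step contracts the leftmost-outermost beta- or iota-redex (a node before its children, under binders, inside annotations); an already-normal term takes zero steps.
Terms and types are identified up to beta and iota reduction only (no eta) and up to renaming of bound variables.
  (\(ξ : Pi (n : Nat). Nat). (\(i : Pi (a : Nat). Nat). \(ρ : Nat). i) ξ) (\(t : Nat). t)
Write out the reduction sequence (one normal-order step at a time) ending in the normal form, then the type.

normal-order reduction:
  (\(ξ : Pi (n : Nat). Nat). (\(i : Pi (a : Nat). Nat). \(ρ : Nat). i) ξ) (\(t : Nat). t)
  ~> (\(ξ : Pi (n : Nat). Nat). \(i : Nat). ξ) (\(a : Nat). a)
  ~> \(ξ : Nat). \(n : Nat). n
inferred type:
  Pi (ξ : Nat). Pi (n : Nat). Nat


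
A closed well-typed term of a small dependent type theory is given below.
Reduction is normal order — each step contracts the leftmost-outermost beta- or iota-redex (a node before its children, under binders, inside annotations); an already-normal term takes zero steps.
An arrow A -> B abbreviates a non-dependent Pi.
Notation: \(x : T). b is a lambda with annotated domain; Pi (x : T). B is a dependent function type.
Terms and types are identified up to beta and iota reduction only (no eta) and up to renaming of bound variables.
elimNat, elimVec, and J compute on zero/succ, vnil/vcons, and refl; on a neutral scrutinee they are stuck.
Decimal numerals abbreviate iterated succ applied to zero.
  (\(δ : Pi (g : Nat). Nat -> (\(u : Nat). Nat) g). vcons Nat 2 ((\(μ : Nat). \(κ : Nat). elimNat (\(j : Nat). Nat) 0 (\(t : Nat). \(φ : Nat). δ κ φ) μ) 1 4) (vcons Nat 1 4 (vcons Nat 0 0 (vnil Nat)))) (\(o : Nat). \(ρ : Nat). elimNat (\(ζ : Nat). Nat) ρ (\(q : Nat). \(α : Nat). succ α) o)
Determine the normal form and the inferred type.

normal form:
  vcons Nat 2 4 (vcons Nat 1 4 (vcons Nat 0 0 (vnil Nat)))
type:
  Vec Nat 3


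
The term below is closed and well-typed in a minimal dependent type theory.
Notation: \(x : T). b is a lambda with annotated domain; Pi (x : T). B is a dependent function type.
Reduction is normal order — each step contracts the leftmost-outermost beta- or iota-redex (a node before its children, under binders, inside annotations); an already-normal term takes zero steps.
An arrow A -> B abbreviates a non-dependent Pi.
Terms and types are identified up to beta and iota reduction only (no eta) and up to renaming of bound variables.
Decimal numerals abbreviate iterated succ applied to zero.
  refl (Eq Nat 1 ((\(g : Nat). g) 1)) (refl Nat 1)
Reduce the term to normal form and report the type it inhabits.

resulting normal form:
  refl (Eq Nat 1 1) (refl Nat 1)
inferred type:
  Eq (Eq Nat 1 1) (refl Nat 1) (refl Nat 1)
observation: the first redex contracted is a beta-redex; the normal form is reached in 1 normal-order step.


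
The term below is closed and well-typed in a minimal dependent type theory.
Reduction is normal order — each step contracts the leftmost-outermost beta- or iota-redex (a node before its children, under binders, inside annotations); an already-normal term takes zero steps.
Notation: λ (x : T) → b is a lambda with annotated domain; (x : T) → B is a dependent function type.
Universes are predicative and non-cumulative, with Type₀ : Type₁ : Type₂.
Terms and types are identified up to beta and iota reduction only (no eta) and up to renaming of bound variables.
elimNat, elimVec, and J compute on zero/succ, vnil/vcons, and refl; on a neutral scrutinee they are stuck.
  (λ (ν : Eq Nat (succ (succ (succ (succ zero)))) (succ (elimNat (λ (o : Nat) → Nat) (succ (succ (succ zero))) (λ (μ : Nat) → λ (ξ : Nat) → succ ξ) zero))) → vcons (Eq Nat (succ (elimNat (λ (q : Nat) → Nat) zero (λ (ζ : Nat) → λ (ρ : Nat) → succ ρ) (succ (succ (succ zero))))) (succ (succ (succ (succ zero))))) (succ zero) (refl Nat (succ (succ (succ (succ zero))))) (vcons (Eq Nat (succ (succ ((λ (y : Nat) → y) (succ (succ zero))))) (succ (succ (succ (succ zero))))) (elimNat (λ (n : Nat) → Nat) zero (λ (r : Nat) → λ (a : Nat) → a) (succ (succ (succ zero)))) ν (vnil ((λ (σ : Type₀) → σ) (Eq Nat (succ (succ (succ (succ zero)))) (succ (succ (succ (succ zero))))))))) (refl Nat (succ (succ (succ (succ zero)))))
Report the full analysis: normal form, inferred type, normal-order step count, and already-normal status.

reduced normal form:
  vcons (Eq Nat (succ (succ (succ (succ zero)))) (succ (succ (succ (succ zero))))) (succ zero) (refl Nat (succ (succ (succ (succ zero))))) (vcons (Eq Nat (succ (succ (succ (succ zero)))) (succ (succ (succ (succ zero))))) zero (refl Nat (succ (succ (succ (succ zero))))) (vnil (Eq Nat (succ (succ (succ (succ zero)))) (succ (succ (succ (succ zero)))))))
the term's type:
  Vec (Eq Nat (succ (succ (succ (succ zero)))) (succ (succ (succ (succ zero))))) (succ (succ zero))
normal-order step count: 23
started in normal form: no
first redex: a beta-redex


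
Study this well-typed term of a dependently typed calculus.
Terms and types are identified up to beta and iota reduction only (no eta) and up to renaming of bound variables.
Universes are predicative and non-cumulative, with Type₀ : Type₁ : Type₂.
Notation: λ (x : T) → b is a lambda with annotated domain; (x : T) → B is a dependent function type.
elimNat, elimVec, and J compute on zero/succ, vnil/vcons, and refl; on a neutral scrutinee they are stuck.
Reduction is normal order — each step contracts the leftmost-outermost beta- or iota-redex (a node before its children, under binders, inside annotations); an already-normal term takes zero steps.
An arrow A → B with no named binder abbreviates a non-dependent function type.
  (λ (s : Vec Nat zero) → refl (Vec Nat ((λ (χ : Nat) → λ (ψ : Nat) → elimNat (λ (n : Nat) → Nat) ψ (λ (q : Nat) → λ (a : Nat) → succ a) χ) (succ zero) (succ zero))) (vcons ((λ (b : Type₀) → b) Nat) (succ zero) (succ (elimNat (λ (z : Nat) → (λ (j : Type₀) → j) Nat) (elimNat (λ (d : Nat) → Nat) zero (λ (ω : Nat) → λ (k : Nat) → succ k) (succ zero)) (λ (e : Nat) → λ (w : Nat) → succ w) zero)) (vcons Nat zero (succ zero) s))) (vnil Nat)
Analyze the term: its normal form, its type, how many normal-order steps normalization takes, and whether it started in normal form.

normal form:
  refl (Vec Nat (succ (succ zero))) (vcons Nat (succ zero) (succ (succ zero)) (vcons Nat zero (succ zero) (vnil Nat)))
inferred type:
  Eq (Vec Nat (succ (succ zero))) (vcons Nat (succ zero) (succ (succ zero)) (vcons Nat zero (succ zero) (vnil Nat))) (vcons Nat (succ zero) (succ (succ zero)) (vcons Nat zero (succ zero) (vnil Nat)))
steps to reach normal form (normal order): 13
already normal: no
first contracted redex: a beta-redex


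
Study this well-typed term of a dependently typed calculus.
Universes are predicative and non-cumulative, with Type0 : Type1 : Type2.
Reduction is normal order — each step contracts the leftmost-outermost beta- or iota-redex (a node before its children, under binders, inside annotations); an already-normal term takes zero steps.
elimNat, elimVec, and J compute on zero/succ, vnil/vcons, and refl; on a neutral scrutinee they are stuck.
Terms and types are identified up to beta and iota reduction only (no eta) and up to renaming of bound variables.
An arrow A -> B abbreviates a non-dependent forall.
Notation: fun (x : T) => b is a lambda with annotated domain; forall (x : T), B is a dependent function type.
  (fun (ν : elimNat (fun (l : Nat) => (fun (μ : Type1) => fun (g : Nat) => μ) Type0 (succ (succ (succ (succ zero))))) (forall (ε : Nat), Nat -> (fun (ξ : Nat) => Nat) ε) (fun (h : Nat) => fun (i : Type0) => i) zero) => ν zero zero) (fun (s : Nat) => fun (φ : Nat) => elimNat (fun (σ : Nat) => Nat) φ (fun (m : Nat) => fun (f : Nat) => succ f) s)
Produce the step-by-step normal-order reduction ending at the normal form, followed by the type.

normal-order reduction sequence:
  (fun (ν : elimNat (fun (l : Nat) => (fun (μ : Type1) => fun (g : Nat) => μ) Type0 (succ (succ (succ (succ zero))))) (forall (ε : Nat), Nat -> (fun (ξ : Nat) => Nat) ε) (fun (h : Nat) => fun (i : Type0) => i) zero) => ν zero zero) (fun (s : Nat) => fun (φ : Nat) => elimNat (fun (σ : Nat) => Nat) φ (fun (m : Nat) => fun (f : Nat) => succ f) s)
  ~> (fun (ν : Nat) => fun (l : Nat) => elimNat (fun (μ : Nat) => Nat) l (fun (g : Nat) => fun (ε : Nat) => succ ε) ν) zero zero
  ~> (fun (ν : Nat) => elimNat (fun (l : Nat) => Nat) ν (fun (μ : Nat) => fun (g : Nat) => succ g) zero) zero
  ~> elimNat (fun (ν : Nat) => Nat) zero (fun (l : Nat) => fun (μ : Nat) => succ μ) zero
  ~> zero
the term's type:
  Nat


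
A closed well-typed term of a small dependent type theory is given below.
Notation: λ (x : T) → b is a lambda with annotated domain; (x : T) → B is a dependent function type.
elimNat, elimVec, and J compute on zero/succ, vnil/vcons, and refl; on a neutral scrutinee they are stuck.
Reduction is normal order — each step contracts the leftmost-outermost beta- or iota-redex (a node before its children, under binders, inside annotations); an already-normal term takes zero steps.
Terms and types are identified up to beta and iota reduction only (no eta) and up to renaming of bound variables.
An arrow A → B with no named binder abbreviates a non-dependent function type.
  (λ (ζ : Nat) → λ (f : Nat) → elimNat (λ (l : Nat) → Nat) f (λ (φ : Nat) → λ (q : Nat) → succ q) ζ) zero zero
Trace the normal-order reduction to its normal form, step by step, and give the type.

reduction (normal order):
  (λ (ζ : Nat) → λ (f : Nat) → elimNat (λ (l : Nat) → Nat) f (λ (φ : Nat) → λ (q : Nat) → succ q) ζ) zero zero
  ~> (λ (ζ : Nat) → elimNat (λ (f : Nat) → Nat) ζ (λ (l : Nat) → λ (φ : Nat) → succ φ) zero) zero
  ~> elimNat (λ (ζ : Nat) → Nat) zero (λ (f : Nat) → λ (l : Nat) → succ l) zero
  ~> zero
the term's type:
  Nat


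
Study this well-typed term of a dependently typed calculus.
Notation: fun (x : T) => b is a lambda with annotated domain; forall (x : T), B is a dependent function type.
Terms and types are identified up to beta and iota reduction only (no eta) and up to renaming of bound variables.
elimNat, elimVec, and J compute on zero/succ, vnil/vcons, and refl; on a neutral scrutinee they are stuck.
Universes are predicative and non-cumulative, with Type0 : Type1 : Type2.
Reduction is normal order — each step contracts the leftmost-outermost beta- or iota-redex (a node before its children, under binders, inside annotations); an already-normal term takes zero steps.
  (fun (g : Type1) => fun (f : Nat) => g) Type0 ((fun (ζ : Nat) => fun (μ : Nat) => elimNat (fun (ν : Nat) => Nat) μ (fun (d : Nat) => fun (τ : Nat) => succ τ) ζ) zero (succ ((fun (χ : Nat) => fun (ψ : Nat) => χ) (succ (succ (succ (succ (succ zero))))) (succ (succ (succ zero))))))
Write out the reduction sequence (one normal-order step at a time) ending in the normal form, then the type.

normal-order reduction sequence:
  (fun (g : Type1) => fun (f : Nat) => g) Type0 ((fun (ζ : Nat) => fun (μ : Nat) => elimNat (fun (ν : Nat) => Nat) μ (fun (d : Nat) => fun (τ : Nat) => succ τ) ζ) zero (succ ((fun (χ : Nat) => fun (ψ : Nat) => χ) (succ (succ (succ (succ (succ zero))))) (succ (succ (succ zero))))))
  ~> (fun (g : Nat) => Type0) ((fun (f : Nat) => fun (ζ : Nat) => elimNat (fun (μ : Nat) => Nat) ζ (fun (ν : Nat) => fun (d : Nat) => succ d) f) zero (succ ((fun (τ : Nat) => fun (χ : Nat) => τ) (succ (succ (succ (succ (succ zero))))) (succ (succ (succ zero))))))
  ~> Type0
type:
  Type1


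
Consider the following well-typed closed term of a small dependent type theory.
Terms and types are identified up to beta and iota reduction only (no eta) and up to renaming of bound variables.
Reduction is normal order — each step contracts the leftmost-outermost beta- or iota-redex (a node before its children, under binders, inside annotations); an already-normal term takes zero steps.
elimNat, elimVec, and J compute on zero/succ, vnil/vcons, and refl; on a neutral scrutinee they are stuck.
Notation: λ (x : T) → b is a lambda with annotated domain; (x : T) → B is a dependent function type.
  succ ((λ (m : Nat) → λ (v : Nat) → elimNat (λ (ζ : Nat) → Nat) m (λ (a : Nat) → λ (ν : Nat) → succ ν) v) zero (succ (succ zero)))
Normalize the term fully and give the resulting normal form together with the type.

reduced normal form:
  succ (succ (succ zero))
the term's type:
  Nat


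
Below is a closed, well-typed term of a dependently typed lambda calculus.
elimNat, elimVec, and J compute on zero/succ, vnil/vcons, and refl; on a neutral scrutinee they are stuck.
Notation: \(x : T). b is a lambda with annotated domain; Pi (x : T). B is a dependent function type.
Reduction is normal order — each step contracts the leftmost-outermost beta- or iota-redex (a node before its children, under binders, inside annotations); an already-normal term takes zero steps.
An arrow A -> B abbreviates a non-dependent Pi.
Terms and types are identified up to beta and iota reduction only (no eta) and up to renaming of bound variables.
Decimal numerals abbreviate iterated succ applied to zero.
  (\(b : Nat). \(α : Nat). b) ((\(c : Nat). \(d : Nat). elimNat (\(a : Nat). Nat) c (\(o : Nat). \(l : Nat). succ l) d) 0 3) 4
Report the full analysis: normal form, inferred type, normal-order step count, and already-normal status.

reduced normal form:
  3
inferred type:
  Nat
reduction steps (normal order): 14
already normal: no
first redex: a beta-redex


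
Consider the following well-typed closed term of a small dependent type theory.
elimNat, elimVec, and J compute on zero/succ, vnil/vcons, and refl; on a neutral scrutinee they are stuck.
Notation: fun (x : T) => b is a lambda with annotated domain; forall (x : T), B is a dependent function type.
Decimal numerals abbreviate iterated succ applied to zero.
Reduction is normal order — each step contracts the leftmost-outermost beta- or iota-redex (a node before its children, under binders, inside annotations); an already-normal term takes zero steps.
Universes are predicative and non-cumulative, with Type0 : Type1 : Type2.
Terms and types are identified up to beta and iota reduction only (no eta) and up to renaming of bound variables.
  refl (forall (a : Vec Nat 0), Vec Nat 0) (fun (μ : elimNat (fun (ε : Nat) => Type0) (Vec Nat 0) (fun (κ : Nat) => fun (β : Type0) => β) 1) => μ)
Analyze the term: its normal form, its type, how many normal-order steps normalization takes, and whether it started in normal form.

reduced normal form:
  refl (forall (a : Vec Nat 0), Vec Nat 0) (fun (μ : Vec Nat 0) => μ)
inferred type:
  Eq (forall (a : Vec Nat 0), Vec Nat 0) (fun (μ : Vec Nat 0) => μ) (fun (ε : Vec Nat 0) => ε)
steps to reach normal form (normal order): 4
already normal: no
first contracted redex: an elimNat iota-redex


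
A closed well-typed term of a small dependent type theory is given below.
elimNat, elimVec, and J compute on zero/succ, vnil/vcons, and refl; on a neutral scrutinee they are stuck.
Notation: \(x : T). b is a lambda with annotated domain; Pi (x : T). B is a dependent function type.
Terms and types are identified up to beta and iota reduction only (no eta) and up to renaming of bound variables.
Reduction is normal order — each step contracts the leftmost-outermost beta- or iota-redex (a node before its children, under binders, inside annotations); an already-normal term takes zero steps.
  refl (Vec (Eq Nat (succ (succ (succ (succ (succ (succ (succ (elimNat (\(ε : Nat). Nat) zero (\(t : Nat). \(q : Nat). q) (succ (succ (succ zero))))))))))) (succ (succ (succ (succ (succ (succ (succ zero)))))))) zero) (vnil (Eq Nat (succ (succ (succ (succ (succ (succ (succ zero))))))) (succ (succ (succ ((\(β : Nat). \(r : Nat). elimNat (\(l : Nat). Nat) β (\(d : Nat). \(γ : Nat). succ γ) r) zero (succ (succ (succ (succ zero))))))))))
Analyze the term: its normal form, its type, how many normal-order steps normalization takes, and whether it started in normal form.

resulting normal form:
  refl (Vec (Eq Nat (succ (succ (succ (succ (succ (succ (succ zero))))))) (succ (succ (succ (succ (succ (succ (succ zero)))))))) zero) (vnil (Eq Nat (succ (succ (succ (succ (succ (succ (succ zero))))))) (succ (succ (succ (succ (succ (succ (succ zero)))))))))
type:
  Eq (Vec (Eq Nat (succ (succ (succ (succ (succ (succ (succ zero))))))) (succ (succ (succ (succ (succ (succ (succ zero)))))))) zero) (vnil (Eq Nat (succ (succ (succ (succ (succ (succ (succ zero))))))) (succ (succ (succ (succ (succ (succ (succ zero))))))))) (vnil (Eq Nat (succ (succ (succ (succ (succ (succ (succ zero))))))) (succ (succ (succ (succ (succ (succ (succ zero)))))))))
normal-order step count: 25
already normal: no
first contracted redex: an elimNat iota-redex


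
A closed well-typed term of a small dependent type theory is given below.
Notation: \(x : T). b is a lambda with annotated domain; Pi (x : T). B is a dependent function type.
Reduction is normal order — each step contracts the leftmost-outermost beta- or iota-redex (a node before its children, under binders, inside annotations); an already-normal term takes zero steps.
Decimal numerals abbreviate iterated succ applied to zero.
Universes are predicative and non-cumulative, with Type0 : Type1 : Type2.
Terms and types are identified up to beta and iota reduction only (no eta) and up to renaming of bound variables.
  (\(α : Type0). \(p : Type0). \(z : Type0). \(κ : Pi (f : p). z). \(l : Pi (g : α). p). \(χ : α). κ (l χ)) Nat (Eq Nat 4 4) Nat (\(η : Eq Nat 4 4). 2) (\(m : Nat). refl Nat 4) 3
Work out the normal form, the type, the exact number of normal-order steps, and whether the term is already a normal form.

normal form:
  2
type:
  Nat
normal-order step count: 7
started in normal form: no
first redex: a beta-redex


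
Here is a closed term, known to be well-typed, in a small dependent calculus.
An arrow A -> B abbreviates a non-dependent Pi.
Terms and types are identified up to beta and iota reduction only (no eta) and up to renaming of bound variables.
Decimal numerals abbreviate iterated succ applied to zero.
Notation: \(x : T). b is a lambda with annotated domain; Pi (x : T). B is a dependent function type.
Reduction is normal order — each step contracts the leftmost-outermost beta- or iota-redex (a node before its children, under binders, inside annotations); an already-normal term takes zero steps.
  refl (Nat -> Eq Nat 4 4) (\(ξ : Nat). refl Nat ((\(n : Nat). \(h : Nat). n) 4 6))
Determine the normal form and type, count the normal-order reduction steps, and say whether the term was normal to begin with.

resulting normal form:
  refl (Nat -> Eq Nat 4 4) (\(ξ : Nat). refl Nat 4)
inferred type:
  Eq (Nat -> Eq Nat 4 4) (\(ξ : Nat). refl Nat 4) (\(n : Nat). refl Nat 4)
steps to reach normal form (normal order): 2
term was already normal: no
first contracted redex: a beta-redex


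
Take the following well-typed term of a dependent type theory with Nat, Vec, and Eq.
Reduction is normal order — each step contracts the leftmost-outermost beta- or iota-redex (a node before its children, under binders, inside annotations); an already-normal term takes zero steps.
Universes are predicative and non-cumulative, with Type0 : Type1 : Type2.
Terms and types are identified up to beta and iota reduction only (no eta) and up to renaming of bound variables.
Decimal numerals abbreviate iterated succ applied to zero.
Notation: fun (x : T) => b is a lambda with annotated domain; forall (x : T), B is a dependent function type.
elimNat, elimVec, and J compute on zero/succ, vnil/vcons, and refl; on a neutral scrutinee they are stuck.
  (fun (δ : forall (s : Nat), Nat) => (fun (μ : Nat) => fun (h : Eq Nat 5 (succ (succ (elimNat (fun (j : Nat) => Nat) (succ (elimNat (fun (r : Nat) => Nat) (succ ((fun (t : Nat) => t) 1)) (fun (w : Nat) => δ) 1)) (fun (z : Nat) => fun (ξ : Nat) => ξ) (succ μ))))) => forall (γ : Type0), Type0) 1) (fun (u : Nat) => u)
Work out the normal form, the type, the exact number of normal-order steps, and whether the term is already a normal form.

reduced normal form:
  fun (δ : Eq Nat 5 5) => forall (s : Type0), Type0
inferred type:
  forall (δ : Eq Nat 5 5), Type1
normal-order step count: 14
term was already normal: no
first contracted redex: a beta-redex


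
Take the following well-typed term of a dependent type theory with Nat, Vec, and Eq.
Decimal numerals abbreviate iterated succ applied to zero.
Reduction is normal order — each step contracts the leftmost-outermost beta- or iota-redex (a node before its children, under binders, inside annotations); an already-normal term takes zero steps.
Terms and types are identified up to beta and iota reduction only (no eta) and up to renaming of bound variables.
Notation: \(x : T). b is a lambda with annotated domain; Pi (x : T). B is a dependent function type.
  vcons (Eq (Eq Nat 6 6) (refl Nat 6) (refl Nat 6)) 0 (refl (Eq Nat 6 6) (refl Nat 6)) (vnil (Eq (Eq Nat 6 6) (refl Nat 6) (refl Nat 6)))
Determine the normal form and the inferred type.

reduced normal form:
  vcons (Eq (Eq Nat 6 6) (refl Nat 6) (refl Nat 6)) 0 (refl (Eq Nat 6 6) (refl Nat 6)) (vnil (Eq (Eq Nat 6 6) (refl Nat 6) (refl Nat 6)))
the term's type:
  Vec (Eq (Eq Nat 6 6) (refl Nat 6) (refl Nat 6)) 1
observation: no redex remains anywhere in the term; it is its own normal form.


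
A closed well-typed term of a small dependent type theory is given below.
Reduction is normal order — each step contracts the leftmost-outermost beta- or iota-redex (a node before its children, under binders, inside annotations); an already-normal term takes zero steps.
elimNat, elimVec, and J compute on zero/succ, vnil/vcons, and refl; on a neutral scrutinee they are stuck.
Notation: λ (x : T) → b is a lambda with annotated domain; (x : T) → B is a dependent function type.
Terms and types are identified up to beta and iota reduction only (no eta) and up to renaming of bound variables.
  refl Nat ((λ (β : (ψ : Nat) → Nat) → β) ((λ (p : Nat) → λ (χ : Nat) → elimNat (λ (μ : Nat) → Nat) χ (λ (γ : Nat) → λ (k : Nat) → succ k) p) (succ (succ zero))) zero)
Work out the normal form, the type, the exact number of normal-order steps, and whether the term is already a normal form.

normal form:
  refl Nat (succ (succ zero))
the term's type:
  Eq Nat (succ (succ zero)) (succ (succ zero))
reduction steps (normal order): 10
already normal: no
first contracted redex: a beta-redex


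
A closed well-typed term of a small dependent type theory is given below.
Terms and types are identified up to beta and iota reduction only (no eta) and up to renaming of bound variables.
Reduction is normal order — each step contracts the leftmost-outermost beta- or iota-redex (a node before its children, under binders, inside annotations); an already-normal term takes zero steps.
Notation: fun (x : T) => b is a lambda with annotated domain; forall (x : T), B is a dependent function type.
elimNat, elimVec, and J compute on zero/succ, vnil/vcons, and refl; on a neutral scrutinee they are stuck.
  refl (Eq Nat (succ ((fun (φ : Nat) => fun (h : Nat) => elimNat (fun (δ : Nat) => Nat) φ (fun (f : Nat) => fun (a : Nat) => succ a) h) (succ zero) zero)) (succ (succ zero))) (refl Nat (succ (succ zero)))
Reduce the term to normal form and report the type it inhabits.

resulting normal form:
  refl (Eq Nat (succ (succ zero)) (succ (succ zero))) (refl Nat (succ (succ zero)))
type:
  Eq (Eq Nat (succ (succ zero)) (succ (succ zero))) (refl Nat (succ (succ zero))) (refl Nat (succ (succ zero)))


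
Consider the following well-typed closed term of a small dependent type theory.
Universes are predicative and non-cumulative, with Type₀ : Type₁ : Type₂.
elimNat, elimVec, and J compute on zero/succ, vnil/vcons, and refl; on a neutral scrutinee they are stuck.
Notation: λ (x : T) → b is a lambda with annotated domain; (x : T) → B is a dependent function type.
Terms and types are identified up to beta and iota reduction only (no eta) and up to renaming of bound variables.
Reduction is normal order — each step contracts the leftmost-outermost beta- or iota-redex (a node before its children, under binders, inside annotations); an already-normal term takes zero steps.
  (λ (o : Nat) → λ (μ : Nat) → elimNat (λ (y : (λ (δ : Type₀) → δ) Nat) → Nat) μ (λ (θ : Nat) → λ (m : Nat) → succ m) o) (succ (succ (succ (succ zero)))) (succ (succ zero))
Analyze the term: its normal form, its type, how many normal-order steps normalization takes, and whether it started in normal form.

normal form:
  succ (succ (succ (succ (succ (succ zero)))))
the term's type:
  Nat
reduction steps (normal order): 15
started in normal form: no
first redex: a beta-redex
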